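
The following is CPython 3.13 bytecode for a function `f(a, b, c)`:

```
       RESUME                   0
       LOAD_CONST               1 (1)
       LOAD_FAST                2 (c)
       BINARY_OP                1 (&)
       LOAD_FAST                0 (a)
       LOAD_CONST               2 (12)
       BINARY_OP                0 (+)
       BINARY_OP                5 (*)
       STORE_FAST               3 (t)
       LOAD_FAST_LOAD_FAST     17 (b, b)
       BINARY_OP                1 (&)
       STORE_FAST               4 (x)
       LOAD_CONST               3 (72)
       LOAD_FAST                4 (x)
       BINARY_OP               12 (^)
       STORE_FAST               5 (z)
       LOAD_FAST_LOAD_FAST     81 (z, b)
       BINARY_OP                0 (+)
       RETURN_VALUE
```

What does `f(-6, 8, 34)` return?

LOAD_CONST → push 1. Stack: [1]
LOAD_FAST c → push 34. Stack: [1, 34]
BINARY_OP & → 1 & 34 = 0. Stack: [0]
LOAD_FAST a → push -6. Stack: [0, -6]
LOAD_CONST → push 12. Stack: [0, -6, 12]
BINARY_OP + → -6 + 12 = 6. Stack: [0, 6]
BINARY_OP * → 0 * 6 = 0. Stack: [0]
STORE_FAST t → t=0. Stack: []
LOAD_FAST_LOAD_FAST b,b → push 8,8. Stack: [8, 8]
BINARY_OP & → 8 & 8 = 8. Stack: [8]
STORE_FAST x → x=8. Stack: []
LOAD_CONST → push 72. Stack: [72]
LOAD_FAST x → push 8. Stack: [72, 8]
BINARY_OP ^ → 72 ^ 8 = 64. Stack: [64]
STORE_FAST z → z=64. Stack: []
LOAD_FAST_LOAD_FAST z,b → push 64,8. Stack: [64, 8]
BINARY_OP + → 64 + 8 = 72. Stack: [72]
RETURN_VALUE → return 72.

72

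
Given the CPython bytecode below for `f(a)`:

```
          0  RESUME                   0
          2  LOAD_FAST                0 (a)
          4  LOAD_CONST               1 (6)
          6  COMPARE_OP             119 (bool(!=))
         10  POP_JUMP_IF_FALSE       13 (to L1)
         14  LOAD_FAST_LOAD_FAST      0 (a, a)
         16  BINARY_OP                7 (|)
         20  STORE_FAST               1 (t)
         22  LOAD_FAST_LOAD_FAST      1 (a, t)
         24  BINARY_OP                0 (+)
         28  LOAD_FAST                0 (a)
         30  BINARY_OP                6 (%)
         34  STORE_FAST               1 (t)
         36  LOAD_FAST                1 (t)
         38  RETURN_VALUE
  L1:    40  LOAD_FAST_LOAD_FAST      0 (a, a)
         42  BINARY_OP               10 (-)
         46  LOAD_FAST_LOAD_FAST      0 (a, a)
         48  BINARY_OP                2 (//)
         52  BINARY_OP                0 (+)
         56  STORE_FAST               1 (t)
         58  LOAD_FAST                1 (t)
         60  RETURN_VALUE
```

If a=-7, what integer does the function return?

0

LOAD_FAST a → push -7. Stack: [-7]
LOAD_CONST → push 6. Stack: [-7, 6]
COMPARE_OP bool(!=) → -7 vs 6 = True. Stack: [True]
POP_JUMP_IF_FALSE → pop True; no jump. Stack: []
LOAD_FAST_LOAD_FAST a,a → push -7,-7. Stack: [-7, -7]
BINARY_OP | → -7 | -7 = -7. Stack: [-7]
STORE_FAST t → t=-7. Stack: []
LOAD_FAST_LOAD_FAST a,t → push -7,-7. Stack: [-7, -7]
BINARY_OP + → -7 + -7 = -14. Stack: [-14]
LOAD_FAST a → push -7. Stack: [-14, -7]
BINARY_OP % → -14 % -7 = 0. Stack: [0]
STORE_FAST t → t=0. Stack: []
LOAD_FAST t → push 0. Stack: [0]
RETURN_VALUE → return 0.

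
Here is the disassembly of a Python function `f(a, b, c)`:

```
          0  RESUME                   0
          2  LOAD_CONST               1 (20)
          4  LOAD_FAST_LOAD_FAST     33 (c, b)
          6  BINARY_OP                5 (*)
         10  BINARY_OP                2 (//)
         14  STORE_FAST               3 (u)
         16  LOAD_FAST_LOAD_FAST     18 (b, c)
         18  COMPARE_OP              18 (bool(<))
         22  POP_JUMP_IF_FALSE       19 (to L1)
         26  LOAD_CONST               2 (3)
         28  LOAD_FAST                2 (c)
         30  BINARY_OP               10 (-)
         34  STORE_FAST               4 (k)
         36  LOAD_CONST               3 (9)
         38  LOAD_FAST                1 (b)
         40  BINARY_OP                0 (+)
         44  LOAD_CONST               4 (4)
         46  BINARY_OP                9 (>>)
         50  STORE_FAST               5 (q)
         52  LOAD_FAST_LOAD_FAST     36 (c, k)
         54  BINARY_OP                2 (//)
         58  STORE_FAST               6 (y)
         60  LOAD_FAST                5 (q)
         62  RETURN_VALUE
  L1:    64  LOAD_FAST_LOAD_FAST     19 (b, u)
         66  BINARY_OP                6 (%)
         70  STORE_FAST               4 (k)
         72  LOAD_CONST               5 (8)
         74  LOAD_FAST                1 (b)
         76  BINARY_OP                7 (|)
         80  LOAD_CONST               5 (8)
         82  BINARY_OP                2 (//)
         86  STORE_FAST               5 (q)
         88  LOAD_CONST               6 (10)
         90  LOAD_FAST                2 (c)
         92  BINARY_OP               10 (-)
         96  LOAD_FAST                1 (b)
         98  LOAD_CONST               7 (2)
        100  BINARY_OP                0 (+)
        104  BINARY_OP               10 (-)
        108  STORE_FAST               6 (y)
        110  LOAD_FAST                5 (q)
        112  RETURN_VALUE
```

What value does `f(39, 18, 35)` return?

LOAD_CONST → push 20. Stack: [20]
LOAD_FAST_LOAD_FAST c,b → push 35,18. Stack: [20, 35, 18]
BINARY_OP * → 35 * 18 = 630. Stack: [20, 630]
BINARY_OP // → 20 // 630 = 0. Stack: [0]
STORE_FAST u → u=0. Stack: []
LOAD_FAST_LOAD_FAST b,c → push 18,35. Stack: [18, 35]
COMPARE_OP bool(<) → 18 vs 35 = True. Stack: [True]
POP_JUMP_IF_FALSE → pop True; no jump. Stack: []
LOAD_CONST → push 3. Stack: [3]
LOAD_FAST c → push 35. Stack: [3, 35]
BINARY_OP - → 3 - 35 = -32. Stack: [-32]
STORE_FAST k → k=-32. Stack: []
LOAD_CONST → push 9. Stack: [9]
LOAD_FAST b → push 18. Stack: [9, 18]
BINARY_OP + → 9 + 18 = 27. Stack: [27]
LOAD_CONST → push 4. Stack: [27, 4]
BINARY_OP >> → 27 >> 4 = 1. Stack: [1]
STORE_FAST q → q=1. Stack: []
LOAD_FAST_LOAD_FAST c,k → push 35,-32. Stack: [35, -32]
BINARY_OP // → 35 // -32 = -2. Stack: [-2]
STORE_FAST y → y=-2. Stack: []
LOAD_FAST q → push 1. Stack: [1]
RETURN_VALUE → return 1.

1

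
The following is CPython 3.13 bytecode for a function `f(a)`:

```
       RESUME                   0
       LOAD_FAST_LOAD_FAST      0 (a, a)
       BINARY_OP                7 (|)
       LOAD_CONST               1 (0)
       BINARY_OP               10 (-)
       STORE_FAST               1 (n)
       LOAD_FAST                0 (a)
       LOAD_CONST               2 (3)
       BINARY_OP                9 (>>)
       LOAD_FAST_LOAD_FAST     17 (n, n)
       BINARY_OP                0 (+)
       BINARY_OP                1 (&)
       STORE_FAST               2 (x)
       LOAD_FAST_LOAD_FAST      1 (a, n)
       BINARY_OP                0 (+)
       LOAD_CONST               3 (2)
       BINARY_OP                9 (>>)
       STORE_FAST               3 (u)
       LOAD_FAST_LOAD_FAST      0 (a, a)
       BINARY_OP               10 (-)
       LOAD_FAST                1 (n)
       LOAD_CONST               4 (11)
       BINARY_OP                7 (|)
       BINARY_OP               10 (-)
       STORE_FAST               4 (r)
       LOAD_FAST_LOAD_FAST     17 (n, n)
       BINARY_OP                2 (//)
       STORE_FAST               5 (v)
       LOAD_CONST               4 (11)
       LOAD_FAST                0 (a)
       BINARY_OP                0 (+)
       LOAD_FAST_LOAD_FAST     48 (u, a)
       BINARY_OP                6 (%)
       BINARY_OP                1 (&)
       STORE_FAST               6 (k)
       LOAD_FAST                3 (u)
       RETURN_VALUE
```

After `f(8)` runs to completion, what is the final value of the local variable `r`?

-11

LOAD_FAST_LOAD_FAST a,a → push 8,8. Stack: [8, 8]
BINARY_OP | → 8 | 8 = 8. Stack: [8]
LOAD_CONST → push 0. Stack: [8, 0]
BINARY_OP - → 8 - 0 = 8. Stack: [8]
STORE_FAST n → n=8. Stack: []
LOAD_FAST a → push 8. Stack: [8]
LOAD_CONST → push 3. Stack: [8, 3]
BINARY_OP >> → 8 >> 3 = 1. Stack: [1]
LOAD_FAST_LOAD_FAST n,n → push 8,8. Stack: [1, 8, 8]
BINARY_OP + → 8 + 8 = 16. Stack: [1, 16]
BINARY_OP & → 1 & 16 = 0. Stack: [0]
STORE_FAST x → x=0. Stack: []
LOAD_FAST_LOAD_FAST a,n → push 8,8. Stack: [8, 8]
BINARY_OP + → 8 + 8 = 16. Stack: [16]
LOAD_CONST → push 2. Stack: [16, 2]
BINARY_OP >> → 16 >> 2 = 4. Stack: [4]
STORE_FAST u → u=4. Stack: []
LOAD_FAST_LOAD_FAST a,a → push 8,8. Stack: [8, 8]
BINARY_OP - → 8 - 8 = 0. Stack: [0]
LOAD_FAST n → push 8. Stack: [0, 8]
LOAD_CONST → push 11. Stack: [0, 8, 11]
BINARY_OP | → 8 | 11 = 11. Stack: [0, 11]
BINARY_OP - → 0 - 11 = -11. Stack: [-11]
STORE_FAST r → r=-11. Stack: []
LOAD_FAST_LOAD_FAST n,n → push 8,8. Stack: [8, 8]
BINARY_OP // → 8 // 8 = 1. Stack: [1]
STORE_FAST v → v=1. Stack: []
LOAD_CONST → push 11. Stack: [11]
LOAD_FAST a → push 8. Stack: [11, 8]
BINARY_OP + → 11 + 8 = 19. Stack: [19]
LOAD_FAST_LOAD_FAST u,a → push 4,8. Stack: [19, 4, 8]
BINARY_OP % → 4 % 8 = 4. Stack: [19, 4]
BINARY_OP & → 19 & 4 = 0. Stack: [0]
STORE_FAST k → k=0. Stack: []
LOAD_FAST u → push 4. Stack: [4]
RETURN_VALUE → return 4.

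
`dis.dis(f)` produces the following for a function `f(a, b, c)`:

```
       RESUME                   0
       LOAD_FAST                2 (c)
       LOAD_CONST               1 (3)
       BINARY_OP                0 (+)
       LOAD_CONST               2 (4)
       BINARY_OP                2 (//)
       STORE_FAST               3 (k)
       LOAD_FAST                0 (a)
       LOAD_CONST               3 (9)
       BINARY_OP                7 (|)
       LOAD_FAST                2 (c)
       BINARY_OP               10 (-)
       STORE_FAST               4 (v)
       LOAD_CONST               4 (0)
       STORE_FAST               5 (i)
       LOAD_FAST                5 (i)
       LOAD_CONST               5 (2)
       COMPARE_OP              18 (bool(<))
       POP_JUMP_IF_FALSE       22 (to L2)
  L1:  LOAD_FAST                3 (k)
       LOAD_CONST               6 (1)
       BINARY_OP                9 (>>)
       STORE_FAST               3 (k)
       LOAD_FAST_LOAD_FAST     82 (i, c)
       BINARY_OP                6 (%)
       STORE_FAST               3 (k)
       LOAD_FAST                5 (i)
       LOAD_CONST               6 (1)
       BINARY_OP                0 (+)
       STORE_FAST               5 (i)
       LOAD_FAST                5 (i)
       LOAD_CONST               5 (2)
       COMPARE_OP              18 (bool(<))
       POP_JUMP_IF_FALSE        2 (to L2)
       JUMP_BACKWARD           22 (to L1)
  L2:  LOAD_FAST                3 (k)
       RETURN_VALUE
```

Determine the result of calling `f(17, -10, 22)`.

LOAD_FAST c → push 22. Stack: [22]
LOAD_CONST → push 3. Stack: [22, 3]
BINARY_OP + → 22 + 3 = 25. Stack: [25]
LOAD_CONST → push 4. Stack: [25, 4]
BINARY_OP // → 25 // 4 = 6. Stack: [6]
STORE_FAST k → k=6. Stack: []
LOAD_FAST a → push 17. Stack: [17]
LOAD_CONST → push 9. Stack: [17, 9]
BINARY_OP | → 17 | 9 = 25. Stack: [25]
LOAD_FAST c → push 22. Stack: [25, 22]
BINARY_OP - → 25 - 22 = 3. Stack: [3]
STORE_FAST v → v=3. Stack: []
LOAD_CONST → push 0. Stack: [0]
STORE_FAST i → i=0. Stack: []
LOAD_FAST i → push 0. Stack: [0]
LOAD_CONST → push 2. Stack: [0, 2]
COMPARE_OP bool(<) → 0 vs 2 = True. Stack: [True]
POP_JUMP_IF_FALSE → pop True; no jump. Stack: []
LOAD_FAST k → push 6. Stack: [6]
LOAD_CONST → push 1. Stack: [6, 1]
BINARY_OP >> → 6 >> 1 = 3. Stack: [3]
STORE_FAST k → k=3. Stack: []
LOAD_FAST_LOAD_FAST i,c → push 0,22. Stack: [0, 22]
BINARY_OP % → 0 % 22 = 0. Stack: [0]
STORE_FAST k → k=0. Stack: []
LOAD_FAST i → push 0. Stack: [0]
LOAD_CONST → push 1. Stack: [0, 1]
BINARY_OP + → 0 + 1 = 1. Stack: [1]
STORE_FAST i → i=1. Stack: []
LOAD_FAST i → push 1. Stack: [1]
LOAD_CONST → push 2. Stack: [1, 2]
COMPARE_OP bool(<) → 1 vs 2 = True. Stack: [True]
POP_JUMP_IF_FALSE → pop True; no jump. Stack: []
LOAD_FAST k → push 0. Stack: [0]
LOAD_CONST → push 1. Stack: [0, 1]
BINARY_OP >> → 0 >> 1 = 0. Stack: [0]
STORE_FAST k → k=0. Stack: []
LOAD_FAST_LOAD_FAST i,c → push 1,22. Stack: [1, 22]
BINARY_OP % → 1 % 22 = 1. Stack: [1]
STORE_FAST k → k=1. Stack: []
LOAD_FAST i → push 1. Stack: [1]
LOAD_CONST → push 1. Stack: [1, 1]
BINARY_OP + → 1 + 1 = 2. Stack: [2]
STORE_FAST i → i=2. Stack: []
LOAD_FAST i → push 2. Stack: [2]
LOAD_CONST → push 2. Stack: [2, 2]
COMPARE_OP bool(<) → 2 vs 2 = False. Stack: [False]
POP_JUMP_IF_FALSE → pop False; jump. Stack: []
LOAD_FAST k → push 1. Stack: [1]
RETURN_VALUE → return 1.

1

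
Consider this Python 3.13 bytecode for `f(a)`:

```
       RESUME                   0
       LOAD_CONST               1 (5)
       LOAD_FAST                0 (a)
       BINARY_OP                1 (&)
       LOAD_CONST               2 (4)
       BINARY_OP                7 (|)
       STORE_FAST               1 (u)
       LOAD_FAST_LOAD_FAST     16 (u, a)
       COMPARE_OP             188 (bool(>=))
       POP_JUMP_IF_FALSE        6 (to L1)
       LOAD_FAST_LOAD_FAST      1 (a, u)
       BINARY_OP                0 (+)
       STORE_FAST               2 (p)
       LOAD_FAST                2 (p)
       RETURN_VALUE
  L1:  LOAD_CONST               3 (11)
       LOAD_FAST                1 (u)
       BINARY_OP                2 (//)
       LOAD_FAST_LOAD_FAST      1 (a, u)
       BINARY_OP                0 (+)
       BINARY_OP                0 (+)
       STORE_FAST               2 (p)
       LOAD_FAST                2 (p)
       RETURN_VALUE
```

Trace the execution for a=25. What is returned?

LOAD_CONST → push 5. Stack: [5]
LOAD_FAST a → push 25. Stack: [5, 25]
BINARY_OP & → 5 & 25 = 1. Stack: [1]
LOAD_CONST → push 4. Stack: [1, 4]
BINARY_OP | → 1 | 4 = 5. Stack: [5]
STORE_FAST u → u=5. Stack: []
LOAD_FAST_LOAD_FAST u,a → push 5,25. Stack: [5, 25]
COMPARE_OP bool(>=) → 5 vs 25 = False. Stack: [False]
POP_JUMP_IF_FALSE → pop False; jump. Stack: []
LOAD_CONST → push 11. Stack: [11]
LOAD_FAST u → push 5. Stack: [11, 5]
BINARY_OP // → 11 // 5 = 2. Stack: [2]
LOAD_FAST_LOAD_FAST a,u → push 25,5. Stack: [2, 25, 5]
BINARY_OP + → 25 + 5 = 30. Stack: [2, 30]
BINARY_OP + → 2 + 30 = 32. Stack: [32]
STORE_FAST p → p=32. Stack: []
LOAD_FAST p → push 32. Stack: [32]
RETURN_VALUE → return 32.

32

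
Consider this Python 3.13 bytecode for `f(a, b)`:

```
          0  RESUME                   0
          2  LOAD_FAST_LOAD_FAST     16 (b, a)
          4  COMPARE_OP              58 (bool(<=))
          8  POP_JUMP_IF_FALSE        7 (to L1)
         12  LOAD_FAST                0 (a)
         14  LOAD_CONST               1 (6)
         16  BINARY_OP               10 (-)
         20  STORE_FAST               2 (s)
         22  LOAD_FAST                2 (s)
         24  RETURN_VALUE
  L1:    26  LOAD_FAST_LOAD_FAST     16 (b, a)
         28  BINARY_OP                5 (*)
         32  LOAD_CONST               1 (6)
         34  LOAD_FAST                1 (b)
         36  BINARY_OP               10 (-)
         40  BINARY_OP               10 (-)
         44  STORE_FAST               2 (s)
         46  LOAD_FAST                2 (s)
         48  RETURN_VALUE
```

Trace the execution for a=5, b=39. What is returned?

228

LOAD_FAST_LOAD_FAST b,a → push 39,5. Stack: [39, 5]
COMPARE_OP bool(<=) → 39 vs 5 = False. Stack: [False]
POP_JUMP_IF_FALSE → pop False; jump. Stack: []
LOAD_FAST_LOAD_FAST b,a → push 39,5. Stack: [39, 5]
BINARY_OP * → 39 * 5 = 195. Stack: [195]
LOAD_CONST → push 6. Stack: [195, 6]
LOAD_FAST b → push 39. Stack: [195, 6, 39]
BINARY_OP - → 6 - 39 = -33. Stack: [195, -33]
BINARY_OP - → 195 - -33 = 228. Stack: [228]
STORE_FAST s → s=228. Stack: []
LOAD_FAST s → push 228. Stack: [228]
RETURN_VALUE → return 228.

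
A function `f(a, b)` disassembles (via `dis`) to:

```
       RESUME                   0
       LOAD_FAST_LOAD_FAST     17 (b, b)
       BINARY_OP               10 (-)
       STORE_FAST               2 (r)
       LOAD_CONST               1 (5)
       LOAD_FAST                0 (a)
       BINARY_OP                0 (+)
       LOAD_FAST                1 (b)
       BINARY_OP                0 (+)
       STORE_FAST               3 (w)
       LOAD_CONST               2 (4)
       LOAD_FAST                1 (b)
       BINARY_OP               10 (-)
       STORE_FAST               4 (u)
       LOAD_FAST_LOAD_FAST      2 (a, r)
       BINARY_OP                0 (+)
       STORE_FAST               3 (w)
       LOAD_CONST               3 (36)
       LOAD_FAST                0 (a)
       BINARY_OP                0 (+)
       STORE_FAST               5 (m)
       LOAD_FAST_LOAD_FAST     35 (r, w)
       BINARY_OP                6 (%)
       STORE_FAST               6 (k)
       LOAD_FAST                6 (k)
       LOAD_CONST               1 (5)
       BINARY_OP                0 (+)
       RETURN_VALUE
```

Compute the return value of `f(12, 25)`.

5

LOAD_FAST_LOAD_FAST b,b → push 25,25. Stack: [25, 25]
BINARY_OP - → 25 - 25 = 0. Stack: [0]
STORE_FAST r → r=0. Stack: []
LOAD_CONST → push 5. Stack: [5]
LOAD_FAST a → push 12. Stack: [5, 12]
BINARY_OP + → 5 + 12 = 17. Stack: [17]
LOAD_FAST b → push 25. Stack: [17, 25]
BINARY_OP + → 17 + 25 = 42. Stack: [42]
STORE_FAST w → w=42. Stack: []
LOAD_CONST → push 4. Stack: [4]
LOAD_FAST b → push 25. Stack: [4, 25]
BINARY_OP - → 4 - 25 = -21. Stack: [-21]
STORE_FAST u → u=-21. Stack: []
LOAD_FAST_LOAD_FAST a,r → push 12,0. Stack: [12, 0]
BINARY_OP + → 12 + 0 = 12. Stack: [12]
STORE_FAST w → w=12. Stack: []
LOAD_CONST → push 36. Stack: [36]
LOAD_FAST a → push 12. Stack: [36, 12]
BINARY_OP + → 36 + 12 = 48. Stack: [48]
STORE_FAST m → m=48. Stack: []
LOAD_FAST_LOAD_FAST r,w → push 0,12. Stack: [0, 12]
BINARY_OP % → 0 % 12 = 0. Stack: [0]
STORE_FAST k → k=0. Stack: []
LOAD_FAST k → push 0. Stack: [0]
LOAD_CONST → push 5. Stack: [0, 5]
BINARY_OP + → 0 + 5 = 5. Stack: [5]
RETURN_VALUE → return 5.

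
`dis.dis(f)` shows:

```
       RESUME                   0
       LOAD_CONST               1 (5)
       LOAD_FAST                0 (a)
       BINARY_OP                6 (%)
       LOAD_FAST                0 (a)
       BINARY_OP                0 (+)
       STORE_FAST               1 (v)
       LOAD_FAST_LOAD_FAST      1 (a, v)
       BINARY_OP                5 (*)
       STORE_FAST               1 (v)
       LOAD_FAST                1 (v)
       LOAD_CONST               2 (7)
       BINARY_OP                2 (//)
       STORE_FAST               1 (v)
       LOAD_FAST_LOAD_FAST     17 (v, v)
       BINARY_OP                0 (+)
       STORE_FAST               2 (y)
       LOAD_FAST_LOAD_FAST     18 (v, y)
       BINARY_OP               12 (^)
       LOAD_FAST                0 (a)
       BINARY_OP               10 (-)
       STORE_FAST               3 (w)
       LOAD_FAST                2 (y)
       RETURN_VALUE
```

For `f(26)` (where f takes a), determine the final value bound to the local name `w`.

123

LOAD_CONST → push 5. Stack: [5]
LOAD_FAST a → push 26. Stack: [5, 26]
BINARY_OP % → 5 % 26 = 5. Stack: [5]
LOAD_FAST a → push 26. Stack: [5, 26]
BINARY_OP + → 5 + 26 = 31. Stack: [31]
STORE_FAST v → v=31. Stack: []
LOAD_FAST_LOAD_FAST a,v → push 26,31. Stack: [26, 31]
BINARY_OP * → 26 * 31 = 806. Stack: [806]
STORE_FAST v → v=806. Stack: []
LOAD_FAST v → push 806. Stack: [806]
LOAD_CONST → push 7. Stack: [806, 7]
BINARY_OP // → 806 // 7 = 115. Stack: [115]
STORE_FAST v → v=115. Stack: []
LOAD_FAST_LOAD_FAST v,v → push 115,115. Stack: [115, 115]
BINARY_OP + → 115 + 115 = 230. Stack: [230]
STORE_FAST y → y=230. Stack: []
LOAD_FAST_LOAD_FAST v,y → push 115,230. Stack: [115, 230]
BINARY_OP ^ → 115 ^ 230 = 149. Stack: [149]
LOAD_FAST a → push 26. Stack: [149, 26]
BINARY_OP - → 149 - 26 = 123. Stack: [123]
STORE_FAST w → w=123. Stack: []
LOAD_FAST y → push 230. Stack: [230]
RETURN_VALUE → return 230.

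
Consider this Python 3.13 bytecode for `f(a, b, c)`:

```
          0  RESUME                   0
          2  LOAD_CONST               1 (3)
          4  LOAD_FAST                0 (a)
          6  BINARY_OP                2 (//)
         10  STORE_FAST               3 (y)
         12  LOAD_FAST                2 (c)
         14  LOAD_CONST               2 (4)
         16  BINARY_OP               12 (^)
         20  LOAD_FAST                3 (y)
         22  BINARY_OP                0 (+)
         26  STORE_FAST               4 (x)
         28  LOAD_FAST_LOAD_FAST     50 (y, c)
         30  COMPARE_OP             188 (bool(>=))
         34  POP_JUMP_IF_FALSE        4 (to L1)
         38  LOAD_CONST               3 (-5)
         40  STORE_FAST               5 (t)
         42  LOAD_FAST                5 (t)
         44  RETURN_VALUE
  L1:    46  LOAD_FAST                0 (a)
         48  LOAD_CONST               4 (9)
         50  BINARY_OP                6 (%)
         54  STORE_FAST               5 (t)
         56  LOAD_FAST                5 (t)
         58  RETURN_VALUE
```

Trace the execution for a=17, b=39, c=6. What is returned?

LOAD_CONST → push 3. Stack: [3]
LOAD_FAST a → push 17. Stack: [3, 17]
BINARY_OP // → 3 // 17 = 0. Stack: [0]
STORE_FAST y → y=0. Stack: []
LOAD_FAST c → push 6. Stack: [6]
LOAD_CONST → push 4. Stack: [6, 4]
BINARY_OP ^ → 6 ^ 4 = 2. Stack: [2]
LOAD_FAST y → push 0. Stack: [2, 0]
BINARY_OP + → 2 + 0 = 2. Stack: [2]
STORE_FAST x → x=2. Stack: []
LOAD_FAST_LOAD_FAST y,c → push 0,6. Stack: [0, 6]
COMPARE_OP bool(>=) → 0 vs 6 = False. Stack: [False]
POP_JUMP_IF_FALSE → pop False; jump. Stack: []
LOAD_FAST a → push 17. Stack: [17]
LOAD_CONST → push 9. Stack: [17, 9]
BINARY_OP % → 17 % 9 = 8. Stack: [8]
STORE_FAST t → t=8. Stack: []
LOAD_FAST t → push 8. Stack: [8]
RETURN_VALUE → return 8.

8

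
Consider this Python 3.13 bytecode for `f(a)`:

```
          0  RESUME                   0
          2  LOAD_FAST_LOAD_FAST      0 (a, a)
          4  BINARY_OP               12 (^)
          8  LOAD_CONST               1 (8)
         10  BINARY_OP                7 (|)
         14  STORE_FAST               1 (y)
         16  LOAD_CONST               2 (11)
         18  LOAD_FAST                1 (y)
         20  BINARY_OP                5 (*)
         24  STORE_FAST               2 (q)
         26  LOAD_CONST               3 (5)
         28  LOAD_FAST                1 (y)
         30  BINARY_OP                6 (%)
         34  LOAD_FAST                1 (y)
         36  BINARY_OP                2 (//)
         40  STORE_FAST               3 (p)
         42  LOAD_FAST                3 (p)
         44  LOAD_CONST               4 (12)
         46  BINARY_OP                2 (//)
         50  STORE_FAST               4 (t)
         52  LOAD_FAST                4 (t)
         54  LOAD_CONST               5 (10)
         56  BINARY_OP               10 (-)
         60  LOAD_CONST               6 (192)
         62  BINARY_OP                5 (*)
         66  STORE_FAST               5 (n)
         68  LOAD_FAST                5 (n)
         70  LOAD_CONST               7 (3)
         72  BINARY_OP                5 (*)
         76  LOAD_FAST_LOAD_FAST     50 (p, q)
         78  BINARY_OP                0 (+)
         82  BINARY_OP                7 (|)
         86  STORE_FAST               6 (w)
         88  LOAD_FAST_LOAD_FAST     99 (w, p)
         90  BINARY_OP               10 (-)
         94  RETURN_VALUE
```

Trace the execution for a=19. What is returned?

-5672

LOAD_FAST_LOAD_FAST a,a → push 19,19. Stack: [19, 19]
BINARY_OP ^ → 19 ^ 19 = 0. Stack: [0]
LOAD_CONST → push 8. Stack: [0, 8]
BINARY_OP | → 0 | 8 = 8. Stack: [8]
STORE_FAST y → y=8. Stack: []
LOAD_CONST → push 11. Stack: [11]
LOAD_FAST y → push 8. Stack: [11, 8]
BINARY_OP * → 11 * 8 = 88. Stack: [88]
STORE_FAST q → q=88. Stack: []
LOAD_CONST → push 5. Stack: [5]
LOAD_FAST y → push 8. Stack: [5, 8]
BINARY_OP % → 5 % 8 = 5. Stack: [5]
LOAD_FAST y → push 8. Stack: [5, 8]
BINARY_OP // → 5 // 8 = 0. Stack: [0]
STORE_FAST p → p=0. Stack: []
LOAD_FAST p → push 0. Stack: [0]
LOAD_CONST → push 12. Stack: [0, 12]
BINARY_OP // → 0 // 12 = 0. Stack: [0]
STORE_FAST t → t=0. Stack: []
LOAD_FAST t → push 0. Stack: [0]
LOAD_CONST → push 10. Stack: [0, 10]
BINARY_OP - → 0 - 10 = -10. Stack: [-10]
LOAD_CONST → push 192. Stack: [-10, 192]
BINARY_OP * → -10 * 192 = -1920. Stack: [-1920]
STORE_FAST n → n=-1920. Stack: []
LOAD_FAST n → push -1920. Stack: [-1920]
LOAD_CONST → push 3. Stack: [-1920, 3]
BINARY_OP * → -1920 * 3 = -5760. Stack: [-5760]
LOAD_FAST_LOAD_FAST p,q → push 0,88. Stack: [-5760, 0, 88]
BINARY_OP + → 0 + 88 = 88. Stack: [-5760, 88]
BINARY_OP | → -5760 | 88 = -5672. Stack: [-5672]
STORE_FAST w → w=-5672. Stack: []
LOAD_FAST_LOAD_FAST w,p → push -5672,0. Stack: [-5672, 0]
BINARY_OP - → -5672 - 0 = -5672. Stack: [-5672]
RETURN_VALUE → return -5672.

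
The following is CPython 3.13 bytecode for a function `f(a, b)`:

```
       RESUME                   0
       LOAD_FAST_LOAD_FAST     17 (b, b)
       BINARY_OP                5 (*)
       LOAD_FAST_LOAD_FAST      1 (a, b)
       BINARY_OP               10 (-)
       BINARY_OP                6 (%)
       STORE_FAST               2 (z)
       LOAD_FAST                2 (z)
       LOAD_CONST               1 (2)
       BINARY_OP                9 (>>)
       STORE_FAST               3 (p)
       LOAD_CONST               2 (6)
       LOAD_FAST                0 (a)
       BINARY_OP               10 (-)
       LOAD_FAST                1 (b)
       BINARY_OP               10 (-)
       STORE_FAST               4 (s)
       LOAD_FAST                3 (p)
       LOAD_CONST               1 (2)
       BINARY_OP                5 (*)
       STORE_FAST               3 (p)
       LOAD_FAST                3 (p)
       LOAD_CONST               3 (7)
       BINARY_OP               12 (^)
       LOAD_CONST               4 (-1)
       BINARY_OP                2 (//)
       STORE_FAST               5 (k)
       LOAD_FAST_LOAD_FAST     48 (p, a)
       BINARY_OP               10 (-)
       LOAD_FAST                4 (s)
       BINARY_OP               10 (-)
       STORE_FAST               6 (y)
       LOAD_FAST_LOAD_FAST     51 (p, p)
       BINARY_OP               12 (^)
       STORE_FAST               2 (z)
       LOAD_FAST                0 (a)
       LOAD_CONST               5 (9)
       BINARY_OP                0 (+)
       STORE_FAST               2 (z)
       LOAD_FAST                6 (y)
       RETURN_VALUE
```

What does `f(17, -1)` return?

-7

LOAD_FAST_LOAD_FAST b,b → push -1,-1. Stack: [-1, -1]
BINARY_OP * → -1 * -1 = 1. Stack: [1]
LOAD_FAST_LOAD_FAST a,b → push 17,-1. Stack: [1, 17, -1]
BINARY_OP - → 17 - -1 = 18. Stack: [1, 18]
BINARY_OP % → 1 % 18 = 1. Stack: [1]
STORE_FAST z → z=1. Stack: []
LOAD_FAST z → push 1. Stack: [1]
LOAD_CONST → push 2. Stack: [1, 2]
BINARY_OP >> → 1 >> 2 = 0. Stack: [0]
STORE_FAST p → p=0. Stack: []
LOAD_CONST → push 6. Stack: [6]
LOAD_FAST a → push 17. Stack: [6, 17]
BINARY_OP - → 6 - 17 = -11. Stack: [-11]
LOAD_FAST b → push -1. Stack: [-11, -1]
BINARY_OP - → -11 - -1 = -10. Stack: [-10]
STORE_FAST s → s=-10. Stack: []
LOAD_FAST p → push 0. Stack: [0]
LOAD_CONST → push 2. Stack: [0, 2]
BINARY_OP * → 0 * 2 = 0. Stack: [0]
STORE_FAST p → p=0. Stack: []
LOAD_FAST p → push 0. Stack: [0]
LOAD_CONST → push 7. Stack: [0, 7]
BINARY_OP ^ → 0 ^ 7 = 7. Stack: [7]
LOAD_CONST → push -1. Stack: [7, -1]
BINARY_OP // → 7 // -1 = -7. Stack: [-7]
STORE_FAST k → k=-7. Stack: []
LOAD_FAST_LOAD_FAST p,a → push 0,17. Stack: [0, 17]
BINARY_OP - → 0 - 17 = -17. Stack: [-17]
LOAD_FAST s → push -10. Stack: [-17, -10]
BINARY_OP - → -17 - -10 = -7. Stack: [-7]
STORE_FAST y → y=-7. Stack: []
LOAD_FAST_LOAD_FAST p,p → push 0,0. Stack: [0, 0]
BINARY_OP ^ → 0 ^ 0 = 0. Stack: [0]
STORE_FAST z → z=0. Stack: []
LOAD_FAST a → push 17. Stack: [17]
LOAD_CONST → push 9. Stack: [17, 9]
BINARY_OP + → 17 + 9 = 26. Stack: [26]
STORE_FAST z → z=26. Stack: []
LOAD_FAST y → push -7. Stack: [-7]
RETURN_VALUE → return -7.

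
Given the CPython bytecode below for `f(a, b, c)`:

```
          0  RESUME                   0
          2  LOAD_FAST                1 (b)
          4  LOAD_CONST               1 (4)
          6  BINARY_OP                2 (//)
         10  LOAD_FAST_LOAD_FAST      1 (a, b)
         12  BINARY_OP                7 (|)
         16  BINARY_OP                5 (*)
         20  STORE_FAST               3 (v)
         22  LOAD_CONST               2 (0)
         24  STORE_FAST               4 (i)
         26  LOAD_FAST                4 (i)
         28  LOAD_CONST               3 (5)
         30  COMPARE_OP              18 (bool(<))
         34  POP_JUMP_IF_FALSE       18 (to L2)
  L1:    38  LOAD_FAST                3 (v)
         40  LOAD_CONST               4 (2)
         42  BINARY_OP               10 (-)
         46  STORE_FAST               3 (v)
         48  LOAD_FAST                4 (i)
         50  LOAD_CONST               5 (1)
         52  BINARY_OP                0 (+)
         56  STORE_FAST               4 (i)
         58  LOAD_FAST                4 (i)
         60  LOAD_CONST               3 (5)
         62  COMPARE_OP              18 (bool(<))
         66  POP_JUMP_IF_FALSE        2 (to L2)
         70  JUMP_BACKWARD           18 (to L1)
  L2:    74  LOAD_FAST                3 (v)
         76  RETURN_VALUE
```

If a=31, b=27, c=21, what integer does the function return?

176

LOAD_FAST b → push 27
LOAD_CONST → push 4
BINARY_OP // → 27 // 4 = 6
LOAD_FAST_LOAD_FAST a,b → push 31,27
BINARY_OP | → 31 | 27 = 31
BINARY_OP * → 6 * 31 = 186
STORE_FAST v → v=186
LOAD_CONST → push 0
STORE_FAST i → i=0
LOAD_FAST i → push 0
LOAD_CONST → push 5
COMPARE_OP bool(<) → 0 vs 5 = True
POP_JUMP_IF_FALSE → pop True; no jump
LOAD_FAST v → push 186
LOAD_CONST → push 2
BINARY_OP - → 186 - 2 = 184
STORE_FAST v → v=184
LOAD_FAST i → push 0
LOAD_CONST → push 1
BINARY_OP + → 0 + 1 = 1
STORE_FAST i → i=1
LOAD_FAST i → push 1
LOAD_CONST → push 5
COMPARE_OP bool(<) → 1 vs 5 = True
POP_JUMP_IF_FALSE → pop True; no jump
LOAD_FAST v → push 184
LOAD_CONST → push 2
BINARY_OP - → 184 - 2 = 182
STORE_FAST v → v=182
LOAD_FAST i → push 1
LOAD_CONST → push 1
BINARY_OP + → 1 + 1 = 2
STORE_FAST i → i=2
LOAD_FAST i → push 2
LOAD_CONST → push 5
COMPARE_OP bool(<) → 2 vs 5 = True
POP_JUMP_IF_FALSE → pop True; no jump
LOAD_FAST v → push 182
LOAD_CONST → push 2
BINARY_OP - → 182 - 2 = 180
STORE_FAST v → v=180
LOAD_FAST i → push 2
LOAD_CONST → push 1
BINARY_OP + → 2 + 1 = 3
STORE_FAST i → i=3
LOAD_FAST i → push 3
LOAD_CONST → push 5
COMPARE_OP bool(<) → 3 vs 5 = True
POP_JUMP_IF_FALSE → pop True; no jump
LOAD_FAST v → push 180
LOAD_CONST → push 2
BINARY_OP - → 180 - 2 = 178
STORE_FAST v → v=178
LOAD_FAST i → push 3
LOAD_CONST → push 1
BINARY_OP + → 3 + 1 = 4
STORE_FAST i → i=4
LOAD_FAST i → push 4
LOAD_CONST → push 5
COMPARE_OP bool(<) → 4 vs 5 = True
POP_JUMP_IF_FALSE → pop True; no jump
LOAD_FAST v → push 178
LOAD_CONST → push 2
BINARY_OP - → 178 - 2 = 176
STORE_FAST v → v=176
LOAD_FAST i → push 4
LOAD_CONST → push 1
BINARY_OP + → 4 + 1 = 5
STORE_FAST i → i=5
LOAD_FAST i → push 5
LOAD_CONST → push 5
COMPARE_OP bool(<) → 5 vs 5 = False
POP_JUMP_IF_FALSE → pop False; jump
LOAD_FAST v → push 176
RETURN_VALUE → return 176.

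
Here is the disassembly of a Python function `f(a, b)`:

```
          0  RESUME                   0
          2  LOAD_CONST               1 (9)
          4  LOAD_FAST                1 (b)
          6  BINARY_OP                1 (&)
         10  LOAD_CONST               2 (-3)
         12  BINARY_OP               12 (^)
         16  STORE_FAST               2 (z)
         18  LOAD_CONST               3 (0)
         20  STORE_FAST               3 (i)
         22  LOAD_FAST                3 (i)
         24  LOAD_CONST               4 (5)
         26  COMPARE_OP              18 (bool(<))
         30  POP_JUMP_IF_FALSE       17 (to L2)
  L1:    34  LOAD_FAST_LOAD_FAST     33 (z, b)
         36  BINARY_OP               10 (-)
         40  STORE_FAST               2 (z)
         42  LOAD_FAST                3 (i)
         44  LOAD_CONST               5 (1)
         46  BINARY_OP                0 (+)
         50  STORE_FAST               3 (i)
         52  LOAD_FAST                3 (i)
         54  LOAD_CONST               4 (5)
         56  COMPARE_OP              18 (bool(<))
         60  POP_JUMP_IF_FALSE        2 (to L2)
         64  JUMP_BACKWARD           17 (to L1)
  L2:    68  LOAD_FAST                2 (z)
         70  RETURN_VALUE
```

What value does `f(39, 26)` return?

LOAD_CONST → push 9
LOAD_FAST b → push 26
BINARY_OP & → 9 & 26 = 8
LOAD_CONST → push -3
BINARY_OP ^ → 8 ^ -3 = -11
STORE_FAST z → z=-11
LOAD_CONST → push 0
STORE_FAST i → i=0
LOAD_FAST i → push 0
LOAD_CONST → push 5
COMPARE_OP bool(<) → 0 vs 5 = True
POP_JUMP_IF_FALSE → pop True; no jump
LOAD_FAST_LOAD_FAST z,b → push -11,26
BINARY_OP - → -11 - 26 = -37
STORE_FAST z → z=-37
LOAD_FAST i → push 0
LOAD_CONST → push 1
BINARY_OP + → 0 + 1 = 1
STORE_FAST i → i=1
LOAD_FAST i → push 1
LOAD_CONST → push 5
COMPARE_OP bool(<) → 1 vs 5 = True
POP_JUMP_IF_FALSE → pop True; no jump
LOAD_FAST_LOAD_FAST z,b → push -37,26
BINARY_OP - → -37 - 26 = -63
STORE_FAST z → z=-63
LOAD_FAST i → push 1
LOAD_CONST → push 1
BINARY_OP + → 1 + 1 = 2
STORE_FAST i → i=2
LOAD_FAST i → push 2
LOAD_CONST → push 5
COMPARE_OP bool(<) → 2 vs 5 = True
POP_JUMP_IF_FALSE → pop True; no jump
LOAD_FAST_LOAD_FAST z,b → push -63,26
BINARY_OP - → -63 - 26 = -89
STORE_FAST z → z=-89
LOAD_FAST i → push 2
LOAD_CONST → push 1
BINARY_OP + → 2 + 1 = 3
STORE_FAST i → i=3
LOAD_FAST i → push 3
LOAD_CONST → push 5
COMPARE_OP bool(<) → 3 vs 5 = True
POP_JUMP_IF_FALSE → pop True; no jump
LOAD_FAST_LOAD_FAST z,b → push -89,26
BINARY_OP - → -89 - 26 = -115
STORE_FAST z → z=-115
LOAD_FAST i → push 3
LOAD_CONST → push 1
BINARY_OP + → 3 + 1 = 4
STORE_FAST i → i=4
LOAD_FAST i → push 4
LOAD_CONST → push 5
COMPARE_OP bool(<) → 4 vs 5 = True
POP_JUMP_IF_FALSE → pop True; no jump
LOAD_FAST_LOAD_FAST z,b → push -115,26
BINARY_OP - → -115 - 26 = -141
STORE_FAST z → z=-141
LOAD_FAST i → push 4
LOAD_CONST → push 1
BINARY_OP + → 4 + 1 = 5
STORE_FAST i → i=5
LOAD_FAST i → push 5
LOAD_CONST → push 5
COMPARE_OP bool(<) → 5 vs 5 = False
POP_JUMP_IF_FALSE → pop False; jump
LOAD_FAST z → push -141
RETURN_VALUE → return -141.

-141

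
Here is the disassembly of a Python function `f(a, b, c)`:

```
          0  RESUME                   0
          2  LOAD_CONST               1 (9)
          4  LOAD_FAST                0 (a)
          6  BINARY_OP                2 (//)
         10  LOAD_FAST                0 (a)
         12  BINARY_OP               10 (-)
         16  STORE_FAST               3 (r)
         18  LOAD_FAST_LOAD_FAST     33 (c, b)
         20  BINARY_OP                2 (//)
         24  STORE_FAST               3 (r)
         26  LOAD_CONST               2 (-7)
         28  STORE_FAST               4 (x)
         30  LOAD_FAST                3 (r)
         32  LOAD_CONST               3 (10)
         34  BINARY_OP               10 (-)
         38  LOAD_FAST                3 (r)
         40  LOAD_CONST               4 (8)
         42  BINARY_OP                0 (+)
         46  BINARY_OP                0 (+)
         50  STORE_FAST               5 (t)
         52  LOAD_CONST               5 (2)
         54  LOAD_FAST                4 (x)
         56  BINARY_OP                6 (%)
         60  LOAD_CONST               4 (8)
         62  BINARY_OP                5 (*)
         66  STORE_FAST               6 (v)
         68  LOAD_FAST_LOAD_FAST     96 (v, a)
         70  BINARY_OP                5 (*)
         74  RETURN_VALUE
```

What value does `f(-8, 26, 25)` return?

LOAD_CONST → push 9. Stack: [9]
LOAD_FAST a → push -8. Stack: [9, -8]
BINARY_OP // → 9 // -8 = -2. Stack: [-2]
LOAD_FAST a → push -8. Stack: [-2, -8]
BINARY_OP - → -2 - -8 = 6. Stack: [6]
STORE_FAST r → r=6. Stack: []
LOAD_FAST_LOAD_FAST c,b → push 25,26. Stack: [25, 26]
BINARY_OP // → 25 // 26 = 0. Stack: [0]
STORE_FAST r → r=0. Stack: []
LOAD_CONST → push -7. Stack: [-7]
STORE_FAST x → x=-7. Stack: []
LOAD_FAST r → push 0. Stack: [0]
LOAD_CONST → push 10. Stack: [0, 10]
BINARY_OP - → 0 - 10 = -10. Stack: [-10]
LOAD_FAST r → push 0. Stack: [-10, 0]
LOAD_CONST → push 8. Stack: [-10, 0, 8]
BINARY_OP + → 0 + 8 = 8. Stack: [-10, 8]
BINARY_OP + → -10 + 8 = -2. Stack: [-2]
STORE_FAST t → t=-2. Stack: []
LOAD_CONST → push 2. Stack: [2]
LOAD_FAST x → push -7. Stack: [2, -7]
BINARY_OP % → 2 % -7 = -5. Stack: [-5]
LOAD_CONST → push 8. Stack: [-5, 8]
BINARY_OP * → -5 * 8 = -40. Stack: [-40]
STORE_FAST v → v=-40. Stack: []
LOAD_FAST_LOAD_FAST v,a → push -40,-8. Stack: [-40, -8]
BINARY_OP * → -40 * -8 = 320. Stack: [320]
RETURN_VALUE → return 320.

320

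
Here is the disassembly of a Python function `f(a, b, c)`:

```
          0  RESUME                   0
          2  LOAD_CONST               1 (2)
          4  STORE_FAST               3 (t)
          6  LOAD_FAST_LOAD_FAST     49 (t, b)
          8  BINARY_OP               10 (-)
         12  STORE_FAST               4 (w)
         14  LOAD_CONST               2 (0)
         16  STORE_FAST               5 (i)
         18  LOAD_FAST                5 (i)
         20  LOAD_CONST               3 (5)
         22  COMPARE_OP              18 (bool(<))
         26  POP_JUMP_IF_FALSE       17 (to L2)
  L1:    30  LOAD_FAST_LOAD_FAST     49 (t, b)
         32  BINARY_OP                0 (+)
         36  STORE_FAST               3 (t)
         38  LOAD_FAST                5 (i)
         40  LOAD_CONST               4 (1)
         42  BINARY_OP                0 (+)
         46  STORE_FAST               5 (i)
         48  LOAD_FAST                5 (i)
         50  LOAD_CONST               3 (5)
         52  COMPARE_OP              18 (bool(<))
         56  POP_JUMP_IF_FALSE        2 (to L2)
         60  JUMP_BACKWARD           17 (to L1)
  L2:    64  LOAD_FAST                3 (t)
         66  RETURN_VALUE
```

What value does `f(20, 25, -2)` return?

127

LOAD_CONST → push 2
STORE_FAST t → t=2
LOAD_FAST_LOAD_FAST t,b → push 2,25
BINARY_OP - → 2 - 25 = -23
STORE_FAST w → w=-23
LOAD_CONST → push 0
STORE_FAST i → i=0
LOAD_FAST i → push 0
LOAD_CONST → push 5
COMPARE_OP bool(<) → 0 vs 5 = True
POP_JUMP_IF_FALSE → pop True; no jump
LOAD_FAST_LOAD_FAST t,b → push 2,25
BINARY_OP + → 2 + 25 = 27
STORE_FAST t → t=27
LOAD_FAST i → push 0
LOAD_CONST → push 1
BINARY_OP + → 0 + 1 = 1
STORE_FAST i → i=1
LOAD_FAST i → push 1
LOAD_CONST → push 5
COMPARE_OP bool(<) → 1 vs 5 = True
POP_JUMP_IF_FALSE → pop True; no jump
LOAD_FAST_LOAD_FAST t,b → push 27,25
BINARY_OP + → 27 + 25 = 52
STORE_FAST t → t=52
LOAD_FAST i → push 1
LOAD_CONST → push 1
BINARY_OP + → 1 + 1 = 2
STORE_FAST i → i=2
LOAD_FAST i → push 2
LOAD_CONST → push 5
COMPARE_OP bool(<) → 2 vs 5 = True
POP_JUMP_IF_FALSE → pop True; no jump
LOAD_FAST_LOAD_FAST t,b → push 52,25
BINARY_OP + → 52 + 25 = 77
STORE_FAST t → t=77
LOAD_FAST i → push 2
LOAD_CONST → push 1
BINARY_OP + → 2 + 1 = 3
STORE_FAST i → i=3
LOAD_FAST i → push 3
LOAD_CONST → push 5
COMPARE_OP bool(<) → 3 vs 5 = True
POP_JUMP_IF_FALSE → pop True; no jump
LOAD_FAST_LOAD_FAST t,b → push 77,25
BINARY_OP + → 77 + 25 = 102
STORE_FAST t → t=102
LOAD_FAST i → push 3
LOAD_CONST → push 1
BINARY_OP + → 3 + 1 = 4
STORE_FAST i → i=4
LOAD_FAST i → push 4
LOAD_CONST → push 5
COMPARE_OP bool(<) → 4 vs 5 = True
POP_JUMP_IF_FALSE → pop True; no jump
LOAD_FAST_LOAD_FAST t,b → push 102,25
BINARY_OP + → 102 + 25 = 127
STORE_FAST t → t=127
LOAD_FAST i → push 4
LOAD_CONST → push 1
BINARY_OP + → 4 + 1 = 5
STORE_FAST i → i=5
LOAD_FAST i → push 5
LOAD_CONST → push 5
COMPARE_OP bool(<) → 5 vs 5 = False
POP_JUMP_IF_FALSE → pop False; jump
LOAD_FAST t → push 127
RETURN_VALUE → return 127.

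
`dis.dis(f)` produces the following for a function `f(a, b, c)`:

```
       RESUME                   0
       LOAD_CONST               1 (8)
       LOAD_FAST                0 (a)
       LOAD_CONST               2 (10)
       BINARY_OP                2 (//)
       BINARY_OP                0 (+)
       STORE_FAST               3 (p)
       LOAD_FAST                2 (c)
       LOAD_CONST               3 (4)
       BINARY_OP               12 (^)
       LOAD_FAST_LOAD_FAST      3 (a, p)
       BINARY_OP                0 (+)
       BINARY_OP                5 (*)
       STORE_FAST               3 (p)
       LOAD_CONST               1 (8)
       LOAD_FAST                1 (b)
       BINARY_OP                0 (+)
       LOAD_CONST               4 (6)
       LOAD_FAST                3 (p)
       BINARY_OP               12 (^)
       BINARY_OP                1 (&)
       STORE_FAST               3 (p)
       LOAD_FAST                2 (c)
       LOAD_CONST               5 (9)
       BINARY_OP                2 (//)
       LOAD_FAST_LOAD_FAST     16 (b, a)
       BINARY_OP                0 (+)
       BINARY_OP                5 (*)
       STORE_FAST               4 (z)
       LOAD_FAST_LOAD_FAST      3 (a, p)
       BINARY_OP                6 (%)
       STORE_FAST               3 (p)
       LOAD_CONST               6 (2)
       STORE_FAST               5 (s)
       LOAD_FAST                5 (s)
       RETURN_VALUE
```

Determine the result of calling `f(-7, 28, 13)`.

2

LOAD_CONST → push 8. Stack: [8]
LOAD_FAST a → push -7. Stack: [8, -7]
LOAD_CONST → push 10. Stack: [8, -7, 10]
BINARY_OP // → -7 // 10 = -1. Stack: [8, -1]
BINARY_OP + → 8 + -1 = 7. Stack: [7]
STORE_FAST p → p=7. Stack: []
LOAD_FAST c → push 13. Stack: [13]
LOAD_CONST → push 4. Stack: [13, 4]
BINARY_OP ^ → 13 ^ 4 = 9. Stack: [9]
LOAD_FAST_LOAD_FAST a,p → push -7,7. Stack: [9, -7, 7]
BINARY_OP + → -7 + 7 = 0. Stack: [9, 0]
BINARY_OP * → 9 * 0 = 0. Stack: [0]
STORE_FAST p → p=0. Stack: []
LOAD_CONST → push 8. Stack: [8]
LOAD_FAST b → push 28. Stack: [8, 28]
BINARY_OP + → 8 + 28 = 36. Stack: [36]
LOAD_CONST → push 6. Stack: [36, 6]
LOAD_FAST p → push 0. Stack: [36, 6, 0]
BINARY_OP ^ → 6 ^ 0 = 6. Stack: [36, 6]
BINARY_OP & → 36 & 6 = 4. Stack: [4]
STORE_FAST p → p=4. Stack: []
LOAD_FAST c → push 13. Stack: [13]
LOAD_CONST → push 9. Stack: [13, 9]
BINARY_OP // → 13 // 9 = 1. Stack: [1]
LOAD_FAST_LOAD_FAST b,a → push 28,-7. Stack: [1, 28, -7]
BINARY_OP + → 28 + -7 = 21. Stack: [1, 21]
BINARY_OP * → 1 * 21 = 21. Stack: [21]
STORE_FAST z → z=21. Stack: []
LOAD_FAST_LOAD_FAST a,p → push -7,4. Stack: [-7, 4]
BINARY_OP % → -7 % 4 = 1. Stack: [1]
STORE_FAST p → p=1. Stack: []
LOAD_CONST → push 2. Stack: [2]
STORE_FAST s → s=2. Stack: []
LOAD_FAST s → push 2. Stack: [2]
RETURN_VALUE → return 2.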